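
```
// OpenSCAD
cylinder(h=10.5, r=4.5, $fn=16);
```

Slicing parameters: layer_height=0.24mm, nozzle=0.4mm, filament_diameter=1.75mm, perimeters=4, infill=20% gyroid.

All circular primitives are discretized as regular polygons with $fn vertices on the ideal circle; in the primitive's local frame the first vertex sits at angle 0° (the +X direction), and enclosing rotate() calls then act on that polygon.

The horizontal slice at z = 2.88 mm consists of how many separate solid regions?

At z = 2.88 mm: the r=4.5 cylinder gives a regular 16-gon of circumradius 4.5 (constant along its height). The result has 1 disconnected region.

1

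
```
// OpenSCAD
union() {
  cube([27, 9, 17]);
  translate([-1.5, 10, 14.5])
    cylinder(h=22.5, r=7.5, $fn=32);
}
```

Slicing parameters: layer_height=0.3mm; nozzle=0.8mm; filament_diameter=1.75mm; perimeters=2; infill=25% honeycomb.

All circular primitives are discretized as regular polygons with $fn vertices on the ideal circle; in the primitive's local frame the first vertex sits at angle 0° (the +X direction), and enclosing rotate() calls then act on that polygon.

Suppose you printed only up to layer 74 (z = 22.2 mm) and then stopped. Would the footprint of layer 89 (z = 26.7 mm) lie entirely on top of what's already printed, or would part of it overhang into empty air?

Compare the two slices. At z = 22.2: the cube does not reach this height (z outside [0, 17]); the cylinder at (-1.5, 10): section is a regular 32-gon, circumradius r=7.5 (area = (32/2)·7.500²·sin(360°/32) = 175.58 mm²); Combining (union): only the r=7.5 cylinder at (-1.5, 10) is present, so the union is just that shape — area = 175.58 mm². At z = 26.7: the cube is not intersected at this z (z outside [0, 17]); the r=7.5 cylinder at (-1.5, 10) contributes a regular 32-gon of circumradius 7.5 (area = (32/2)·7.500²·sin(360°/32) = 175.58 mm²); Merging all regions: only the r=7.5 cylinder at (-1.5, 10) is present, so the union is just that shape — area = 175.58 mm². Checking containment: the cross-section at z = 26.7 is a subset of the cross-section at z = 22.2.

entirely on top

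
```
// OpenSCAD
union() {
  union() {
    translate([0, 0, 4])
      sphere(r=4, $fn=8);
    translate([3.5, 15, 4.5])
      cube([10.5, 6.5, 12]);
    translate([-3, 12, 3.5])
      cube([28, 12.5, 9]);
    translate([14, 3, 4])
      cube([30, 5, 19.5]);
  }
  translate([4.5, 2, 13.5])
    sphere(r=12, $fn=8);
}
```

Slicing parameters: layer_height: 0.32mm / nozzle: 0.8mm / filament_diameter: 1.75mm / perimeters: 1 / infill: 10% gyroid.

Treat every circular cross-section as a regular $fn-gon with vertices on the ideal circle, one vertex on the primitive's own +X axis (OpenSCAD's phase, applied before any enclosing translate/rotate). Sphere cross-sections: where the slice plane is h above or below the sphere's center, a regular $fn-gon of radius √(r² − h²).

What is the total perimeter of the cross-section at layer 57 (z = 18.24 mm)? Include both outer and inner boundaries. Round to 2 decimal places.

At z = 18.24 mm: the sphere is not intersected at this z (|z−center|=14.240 > r=4); the cube at (3.5, 15) is not intersected at this z (z outside [4.5, 16.5]); the cube at (-3, 12) does not reach this height (z outside [3.5, 12.5]); the 30×5 cube at (14, 3) contributes its full rectangle (perimeter 70.00 mm); Merging all regions: only the 30×5 cube at (14, 3) is present, so the union is just that shape — boundary = 70.00 mm; the sphere at (4.5, 2): section is a regular 8-gon, circumradius = √(r²−h²) = √(12²−4.74²) = 11.024 (perimeter = 2·8·11.024·sin(180°/8) = 67.50 mm); Merging all regions: the regions partially overlap (shared area 1.49 mm²), so the edge portions inside another operand are dropped and the merged outline is re-measured after clipping — boundary = 130.81 mm. Overall, the cross-section is a single solid region. Total boundary length (outer) = 130.81 mm.

130.81 mm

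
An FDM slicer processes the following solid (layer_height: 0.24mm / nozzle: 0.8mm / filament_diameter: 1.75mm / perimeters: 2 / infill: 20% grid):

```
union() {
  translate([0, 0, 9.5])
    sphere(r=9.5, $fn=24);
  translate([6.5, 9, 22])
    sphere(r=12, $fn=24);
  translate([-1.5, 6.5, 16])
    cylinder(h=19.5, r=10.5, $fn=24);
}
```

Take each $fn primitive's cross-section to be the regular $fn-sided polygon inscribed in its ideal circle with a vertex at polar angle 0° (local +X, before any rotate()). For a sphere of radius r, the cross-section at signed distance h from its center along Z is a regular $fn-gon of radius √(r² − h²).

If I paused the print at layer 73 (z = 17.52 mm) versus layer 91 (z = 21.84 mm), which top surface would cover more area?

Layer 73 (z = 17.52): the r=9.5 sphere contributes a regular 24-gon of circumradius √(9.5²−8.02²) = 5.092 (area = (24/2)·5.092²·sin(360°/24) = 80.53 mm²); the r=12 sphere at (6.5, 9) slices to a regular 24-gon of circumradius 11.132 (√(r²−h²) with h=4.48 from center) (area = (24/2)·11.132²·sin(360°/24) = 384.90 mm²); the cylinder at (-1.5, 6.5): section is a regular 24-gon, circumradius r=10.5 (area = (24/2)·10.500²·sin(360°/24) = 342.42 mm²); Combining (union): the regions partially overlap — summed areas 807.85 mm² minus the doubly-counted overlap 260.32 mm² gives 547.54 mm² — area = 547.54 mm². So its area = 547.54 mm². Layer 91 (z = 21.84): the sphere is not intersected at this z (|z−center|=12.340 > r=9.5); the r=12 sphere at (6.5, 9) contributes a regular 24-gon of circumradius √(12²−0.16²) = 11.999 (area = (24/2)·11.999²·sin(360°/24) = 447.16 mm²); the cylinder at (-1.5, 6.5): section is a regular 24-gon, circumradius r=10.5 (area = (24/2)·10.500²·sin(360°/24) = 342.42 mm²); Merging all regions: the regions partially overlap — summed areas 789.58 mm² minus the doubly-counted overlap 208.60 mm² gives 580.98 mm² — area = 580.98 mm². So its area = 580.98 mm². Layer 91 is larger (580.98 vs 547.54 mm²).

layer 91 (z = 21.84 mm)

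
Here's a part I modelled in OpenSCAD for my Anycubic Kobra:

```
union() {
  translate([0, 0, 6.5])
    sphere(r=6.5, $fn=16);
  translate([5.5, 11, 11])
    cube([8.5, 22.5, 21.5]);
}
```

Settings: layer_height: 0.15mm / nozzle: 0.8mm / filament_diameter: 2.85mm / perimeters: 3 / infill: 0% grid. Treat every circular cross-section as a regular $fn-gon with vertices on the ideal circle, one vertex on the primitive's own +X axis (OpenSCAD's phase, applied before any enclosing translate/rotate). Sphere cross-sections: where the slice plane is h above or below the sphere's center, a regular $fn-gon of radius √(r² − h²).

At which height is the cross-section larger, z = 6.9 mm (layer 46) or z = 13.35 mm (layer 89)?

Layer 46 (z = 6.9): the r=6.5 sphere contributes a regular 16-gon of circumradius √(6.5²−0.4²) = 6.488 (area = (16/2)·6.488²·sin(360°/16) = 128.86 mm²); the cube at (5.5, 11) is not intersected at this z (z outside [11, 32.5]); Combining (union): only the r=6.5 sphere is present, so the union is just that shape — area = 128.86 mm². So its area = 128.86 mm². Layer 89 (z = 13.35): the sphere is not intersected at this z (|z−center|=6.850 > r=6.5); the cube at (5.5, 11) is present — its section is the full 8.5×22.5 rectangle (area 191.25 mm²); Merging all regions: only the 8.5×22.5 cube at (5.5, 11) is present, so the union is just that shape — area = 191.25 mm². So its area = 191.25 mm². Layer 89 is larger (191.25 vs 128.86 mm²).

layer 89 (z = 13.35 mm)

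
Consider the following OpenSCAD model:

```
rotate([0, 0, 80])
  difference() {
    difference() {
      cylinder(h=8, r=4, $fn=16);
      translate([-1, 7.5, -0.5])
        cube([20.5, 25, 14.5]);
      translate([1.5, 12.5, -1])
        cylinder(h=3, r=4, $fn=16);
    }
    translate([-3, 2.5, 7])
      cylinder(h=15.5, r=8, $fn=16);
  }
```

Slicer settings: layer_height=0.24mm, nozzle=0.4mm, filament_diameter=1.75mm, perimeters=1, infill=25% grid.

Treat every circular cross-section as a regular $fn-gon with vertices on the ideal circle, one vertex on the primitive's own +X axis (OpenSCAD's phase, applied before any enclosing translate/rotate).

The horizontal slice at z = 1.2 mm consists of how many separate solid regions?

At z = 1.2 mm: the r=4 cylinder gives a regular 16-gon of circumradius 4 (constant along its height); the cube at (-1, 7.5) is present — its section is the full 20.5×25 rectangle; the cylinder at (1.5, 12.5): section is a regular 16-gon, circumradius r=4; Subtracting the remaining from the first: starting from the r=4 cylinder, the 20.5×25 cube at (-1, 7.5) misses the remaining region (no effect); the r=4 cylinder at (1.5, 12.5) misses the remaining region (no effect) — 1 connected region; the cylinder at (-3, 2.5) does not reach this height (z outside [7, 22.5]); Taking the first minus the rest: none of the subtracted shapes is present at this height, so the result so far is unchanged — 1 connected region; (rotated 80° about Z; rotation is an isometry so areas/perimeters/island counts are preserved). The result has 1 disconnected region.

1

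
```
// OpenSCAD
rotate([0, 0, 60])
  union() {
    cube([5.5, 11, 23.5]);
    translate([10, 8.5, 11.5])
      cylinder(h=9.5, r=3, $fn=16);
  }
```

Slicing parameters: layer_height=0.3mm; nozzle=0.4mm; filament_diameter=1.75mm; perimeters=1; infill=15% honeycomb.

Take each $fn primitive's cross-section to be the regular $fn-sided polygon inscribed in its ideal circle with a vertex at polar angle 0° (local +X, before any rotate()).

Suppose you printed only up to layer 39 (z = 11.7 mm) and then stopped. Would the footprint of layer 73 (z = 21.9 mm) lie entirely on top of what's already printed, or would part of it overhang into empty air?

entirely on top

Compare the two slices. At z = 11.7: the cube (footprint 5.5×11) is included at this height (area 60.50 mm²); the cylinder at (10, 8.5): section is a regular 16-gon, circumradius r=3 (area = (16/2)·3.000²·sin(360°/16) = 27.55 mm²); Merging all regions: the 2 present regions are separate (no shared area or edge), so areas and boundary lengths simply add and each stays a separate island — area = 88.05 mm²; (rotated 60° about Z; rotation is an isometry so areas/perimeters/island counts are preserved). At z = 21.9: the 5.5×11 cube contributes its full rectangle (area 60.50 mm²); the cylinder at (10, 8.5) is not intersected at this z (z outside [11.5, 21]); Taking the union: only the 5.5×11 cube is present, so the union is just that shape — area = 60.50 mm²; (whole slice rotated 60° about Z — lengths, areas and connectivity unchanged). Checking containment: the cross-section at z = 21.9 is a subset of the cross-section at z = 11.7.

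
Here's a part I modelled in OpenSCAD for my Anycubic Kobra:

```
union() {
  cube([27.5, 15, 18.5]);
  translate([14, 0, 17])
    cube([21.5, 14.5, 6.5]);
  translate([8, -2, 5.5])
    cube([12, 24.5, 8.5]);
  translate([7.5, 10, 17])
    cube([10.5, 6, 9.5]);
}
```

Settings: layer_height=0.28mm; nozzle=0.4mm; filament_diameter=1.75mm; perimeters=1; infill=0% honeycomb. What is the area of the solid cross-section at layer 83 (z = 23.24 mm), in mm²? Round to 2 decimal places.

356.75 mm²

At z = 23.24 mm: the cube is not intersected at this z (z outside [0, 18.5]); the cube at (14, 0) is present — its section is the full 21.5×14.5 rectangle (area 311.75 mm²); the cube at (8, -2) is absent (z outside [5.5, 14]); the 10.5×6 cube at (7.5, 10) contributes its full rectangle (area 63.00 mm²); Merging all regions: the regions partially overlap — summed areas 374.75 mm² minus the doubly-counted overlap 18.00 mm² gives 356.75 mm² — area = 356.75 mm². Overall, the cross-section is a single solid region. Net area = 356.75 mm².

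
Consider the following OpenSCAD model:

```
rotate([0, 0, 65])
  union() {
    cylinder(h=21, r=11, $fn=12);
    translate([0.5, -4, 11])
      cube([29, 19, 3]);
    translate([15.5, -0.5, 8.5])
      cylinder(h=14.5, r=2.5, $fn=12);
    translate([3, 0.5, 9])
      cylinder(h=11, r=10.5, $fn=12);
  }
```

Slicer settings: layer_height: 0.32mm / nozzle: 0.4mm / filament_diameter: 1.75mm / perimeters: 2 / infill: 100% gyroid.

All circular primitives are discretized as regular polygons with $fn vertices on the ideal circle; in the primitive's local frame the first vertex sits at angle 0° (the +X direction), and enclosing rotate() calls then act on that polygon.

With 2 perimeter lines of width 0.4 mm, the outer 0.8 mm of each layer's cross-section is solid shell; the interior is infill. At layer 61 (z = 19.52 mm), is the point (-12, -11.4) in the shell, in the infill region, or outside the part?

At z = 19.52 mm: the r=11 cylinder contributes a regular 12-gon of circumradius 11; the cube at (0.5, -4) is not intersected at this z (z outside [11, 14]); the r=2.5 cylinder at (15.5, -0.5) gives a regular 12-gon of circumradius 2.5 (constant along its height); the r=10.5 cylinder at (3, 0.5) contributes a regular 12-gon of circumradius 10.5; Combining (union): the regions partially overlap (shared area 282.49 mm²), so overlapping operands fuse into one piece — 1 connected region; (whole slice rotated 65° about Z — lengths, areas and connectivity unchanged). Overall, the cross-section is a single solid region. Undo the 65° rotation: the query point maps to (-15.403, 6.058) in the un-rotated model frame. The nearest boundary edge runs (-11.00, 0.00)→(-9.53, 5.50); distance from the point to it = 5.82 mm. The point is not inside any of the regions above, so it lies outside the cross-section (5.82 mm from the nearest boundary).

outside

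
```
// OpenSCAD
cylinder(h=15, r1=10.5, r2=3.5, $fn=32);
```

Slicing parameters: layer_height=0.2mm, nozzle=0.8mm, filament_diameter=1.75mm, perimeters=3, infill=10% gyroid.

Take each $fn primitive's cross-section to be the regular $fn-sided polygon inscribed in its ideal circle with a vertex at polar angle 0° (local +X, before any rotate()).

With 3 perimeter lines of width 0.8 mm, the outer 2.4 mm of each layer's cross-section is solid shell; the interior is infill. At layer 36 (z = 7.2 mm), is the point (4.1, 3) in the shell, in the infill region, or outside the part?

shell

At z = 7.2 mm: the cone: at t=0.480 of its height the radius interpolates to r₁+(r₂−r₁)t = 7.140, giving a regular 32-gon of that circumradius. Overall, the cross-section is a single solid region. The nearest boundary edge runs (5.94, 3.97)→(5.05, 5.05); distance from the point to it = 2.03 mm. The point is inside the cross-section, 2.03 mm from the nearest boundary — within the 2.4 mm shell band (3 × 0.8).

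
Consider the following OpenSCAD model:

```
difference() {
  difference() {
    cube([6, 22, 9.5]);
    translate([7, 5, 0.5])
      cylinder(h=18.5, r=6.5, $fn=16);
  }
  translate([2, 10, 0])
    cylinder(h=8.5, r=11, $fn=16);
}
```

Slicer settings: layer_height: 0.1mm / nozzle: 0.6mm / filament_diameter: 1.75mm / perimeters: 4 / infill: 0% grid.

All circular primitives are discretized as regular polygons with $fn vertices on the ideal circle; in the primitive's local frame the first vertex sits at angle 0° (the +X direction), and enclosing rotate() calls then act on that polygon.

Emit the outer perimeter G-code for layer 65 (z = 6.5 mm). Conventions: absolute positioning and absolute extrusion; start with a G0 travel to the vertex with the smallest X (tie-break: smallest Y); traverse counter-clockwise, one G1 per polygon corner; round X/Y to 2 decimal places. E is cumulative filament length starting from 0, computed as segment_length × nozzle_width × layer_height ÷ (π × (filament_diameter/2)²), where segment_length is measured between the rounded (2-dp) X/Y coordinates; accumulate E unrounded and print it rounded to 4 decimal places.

G0 X0.00 Y20.60 Z6.50
G1 X2.00 Y21.00 E0.0509
G1 X6.00 Y20.20 E0.1526
G1 X6.00 Y22.00 E0.1975
G1 X0.00 Y22.00 E0.3472
G1 X0.00 Y20.60 E0.3821

At z = 6.5 mm: the 6×22 cube contributes its full rectangle; the cylinder at (7, 5): section is a regular 16-gon, circumradius r=6.5; Taking the first minus the rest: starting from the 6×22 cube, the r=6.5 cylinder at (7, 5) partially overlaps it — only the 49.40 mm² overlap (of its 129.35 mm²) is removed, clipping the outline — 1 connected region; the r=11 cylinder at (2, 10) gives a regular 16-gon of circumradius 11 (constant along its height); Subtracting the remaining from the first: starting from the result so far, the r=11 cylinder at (2, 10) partially overlaps it — only the 74.61 mm² overlap (of its 370.44 mm²) is removed, clipping the outline — 1 connected region. The outline is a single polygon with 5 vertices. Extrusion per mm of travel: 0.6 × 0.1 / (π × 0.875²) = 0.024945. Accumulating E over each segment gives final E = 0.3821.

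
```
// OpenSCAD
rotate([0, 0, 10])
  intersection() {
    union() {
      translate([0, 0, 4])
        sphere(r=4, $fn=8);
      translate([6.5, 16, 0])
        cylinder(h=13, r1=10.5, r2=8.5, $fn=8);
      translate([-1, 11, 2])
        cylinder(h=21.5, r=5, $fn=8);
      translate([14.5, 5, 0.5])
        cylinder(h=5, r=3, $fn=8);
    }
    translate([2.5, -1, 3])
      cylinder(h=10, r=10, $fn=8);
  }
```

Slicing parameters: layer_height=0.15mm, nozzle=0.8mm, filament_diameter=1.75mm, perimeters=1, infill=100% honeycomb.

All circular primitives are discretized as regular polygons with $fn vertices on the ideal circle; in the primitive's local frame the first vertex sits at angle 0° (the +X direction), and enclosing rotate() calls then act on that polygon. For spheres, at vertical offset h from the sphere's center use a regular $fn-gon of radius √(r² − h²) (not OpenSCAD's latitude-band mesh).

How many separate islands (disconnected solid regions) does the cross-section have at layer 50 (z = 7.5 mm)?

At z = 7.5 mm: the r=4 sphere contributes a regular 8-gon of circumradius √(4²−3.5²) = 1.936; the cone at (6.5, 16) (r1=10.5→r2=8.5) has section circumradius 9.346 here — a regular 8-gon; the r=5 cylinder at (-1, 11) gives a regular 8-gon of circumradius 5 (constant along its height); the cylinder at (14.5, 5) does not reach this height (z outside [0.5, 5.5]); Taking the union: the regions partially overlap (shared area 29.83 mm²), so overlapping operands fuse into one piece — 2 connected regions; the cylinder at (2.5, -1): section is a regular 8-gon, circumradius r=10; Taking the intersection: the r=10 cylinder at (2.5, -1) partially overlaps that combined region; clipping to the common part keeps 20.68 mm² — 2 connected regions; (rotated 10° about Z; rotation is an isometry so areas/perimeters/island counts are preserved). Overall, the cross-section has 2 separate islands. Island count = 2.

2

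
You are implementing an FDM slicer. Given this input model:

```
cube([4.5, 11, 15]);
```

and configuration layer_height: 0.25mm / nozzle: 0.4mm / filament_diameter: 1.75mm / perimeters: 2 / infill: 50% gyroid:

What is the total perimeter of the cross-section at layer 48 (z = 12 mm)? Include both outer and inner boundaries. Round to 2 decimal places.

31.00 mm

At z = 12 mm: the cube is present — its section is the full 4.5×11 rectangle (perimeter 31.00 mm). Overall, the cross-section is a single solid region. Total boundary length (outer) = 31.00 mm.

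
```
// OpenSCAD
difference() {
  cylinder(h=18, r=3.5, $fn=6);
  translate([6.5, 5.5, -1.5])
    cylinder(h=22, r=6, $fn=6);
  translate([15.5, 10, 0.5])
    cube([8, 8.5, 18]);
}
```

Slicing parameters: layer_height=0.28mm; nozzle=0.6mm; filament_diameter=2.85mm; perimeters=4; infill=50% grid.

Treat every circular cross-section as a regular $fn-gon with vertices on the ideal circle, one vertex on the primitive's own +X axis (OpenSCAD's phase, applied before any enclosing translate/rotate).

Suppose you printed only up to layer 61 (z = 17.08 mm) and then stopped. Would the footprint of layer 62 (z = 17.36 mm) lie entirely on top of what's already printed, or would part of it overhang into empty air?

Compare the two slices. At z = 17.08: the r=3.5 cylinder contributes a regular 6-gon of circumradius 3.5 (area = (6/2)·3.500²·sin(360°/6) = 31.83 mm²); the cylinder at (6.5, 5.5): section is a regular 6-gon, circumradius r=6 (area = (6/2)·6.000²·sin(360°/6) = 93.53 mm²); the cube at (15.5, 10) is present — its section is the full 8×8.5 rectangle (area 68.00 mm²); Subtracting the remaining from the first: starting from the r=3.5 cylinder (31.83 mm²), the r=6 cylinder at (6.5, 5.5) misses the remaining region (no effect); the 8×8.5 cube at (15.5, 10) misses the remaining region (no effect) — area = 31.83 mm². At z = 17.36: the r=3.5 cylinder gives a regular 6-gon of circumradius 3.5 (constant along its height) (area = (6/2)·3.500²·sin(360°/6) = 31.83 mm²); the cylinder at (6.5, 5.5): section is a regular 6-gon, circumradius r=6 (area = (6/2)·6.000²·sin(360°/6) = 93.53 mm²); the cube at (15.5, 10) is present — its section is the full 8×8.5 rectangle (area 68.00 mm²); After the difference (first − rest): starting from the r=3.5 cylinder (31.83 mm²), the r=6 cylinder at (6.5, 5.5) misses the remaining region (no effect); the 8×8.5 cube at (15.5, 10) misses the remaining region (no effect) — area = 31.83 mm². Checking containment: the cross-section at z = 17.36 is a subset of the cross-section at z = 17.08.

entirely on top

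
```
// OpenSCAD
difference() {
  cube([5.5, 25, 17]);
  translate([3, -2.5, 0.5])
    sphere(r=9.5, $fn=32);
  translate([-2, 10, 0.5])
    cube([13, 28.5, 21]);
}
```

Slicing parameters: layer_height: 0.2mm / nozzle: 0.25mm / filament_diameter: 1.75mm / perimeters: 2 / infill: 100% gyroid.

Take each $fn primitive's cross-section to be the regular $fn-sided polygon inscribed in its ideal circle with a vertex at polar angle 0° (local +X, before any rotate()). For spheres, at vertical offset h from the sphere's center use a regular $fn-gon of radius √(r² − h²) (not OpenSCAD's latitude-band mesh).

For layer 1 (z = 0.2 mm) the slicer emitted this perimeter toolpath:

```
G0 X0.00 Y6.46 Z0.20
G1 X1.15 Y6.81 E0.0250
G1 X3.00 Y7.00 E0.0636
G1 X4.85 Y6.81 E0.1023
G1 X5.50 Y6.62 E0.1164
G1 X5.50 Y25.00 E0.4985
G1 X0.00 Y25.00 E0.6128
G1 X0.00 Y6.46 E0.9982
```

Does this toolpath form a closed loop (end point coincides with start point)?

Start point (G0): (0.00, 6.46). End point (last G1): the path returns to the start — closed.

yes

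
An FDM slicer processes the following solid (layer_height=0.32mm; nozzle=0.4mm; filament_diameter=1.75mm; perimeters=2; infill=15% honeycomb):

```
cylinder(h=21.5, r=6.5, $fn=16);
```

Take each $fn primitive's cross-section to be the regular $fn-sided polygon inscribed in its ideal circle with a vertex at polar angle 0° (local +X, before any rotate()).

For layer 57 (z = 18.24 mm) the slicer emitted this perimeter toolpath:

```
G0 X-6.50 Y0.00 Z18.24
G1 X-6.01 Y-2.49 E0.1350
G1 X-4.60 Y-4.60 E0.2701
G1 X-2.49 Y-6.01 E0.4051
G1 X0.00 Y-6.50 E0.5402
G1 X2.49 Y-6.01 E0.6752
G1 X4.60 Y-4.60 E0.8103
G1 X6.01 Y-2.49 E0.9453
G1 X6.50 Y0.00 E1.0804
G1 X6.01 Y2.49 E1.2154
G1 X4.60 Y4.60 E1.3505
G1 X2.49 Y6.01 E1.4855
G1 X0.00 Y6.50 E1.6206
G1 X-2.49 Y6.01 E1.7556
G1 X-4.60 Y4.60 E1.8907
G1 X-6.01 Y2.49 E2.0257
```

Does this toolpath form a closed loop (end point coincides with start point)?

Start point (G0): (-6.50, 0.00). End point (last G1): the path does not return to the start — open.

no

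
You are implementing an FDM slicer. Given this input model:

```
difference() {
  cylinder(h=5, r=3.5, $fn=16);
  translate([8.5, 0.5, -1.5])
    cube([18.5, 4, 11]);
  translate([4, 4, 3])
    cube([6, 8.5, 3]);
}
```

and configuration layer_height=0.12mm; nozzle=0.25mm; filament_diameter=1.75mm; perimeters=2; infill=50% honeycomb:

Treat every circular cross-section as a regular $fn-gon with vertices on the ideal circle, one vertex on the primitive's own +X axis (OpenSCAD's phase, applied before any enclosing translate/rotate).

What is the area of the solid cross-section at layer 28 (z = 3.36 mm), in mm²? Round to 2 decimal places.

At z = 3.36 mm: the r=3.5 cylinder contributes a regular 16-gon of circumradius 3.5 (area = (16/2)·3.500²·sin(360°/16) = 37.50 mm²); the cube at (8.5, 0.5) (footprint 18.5×4) is included at this height (area 74.00 mm²); the cube at (4, 4) is present — its section is the full 6×8.5 rectangle (area 51.00 mm²); Taking the first minus the rest: starting from the r=3.5 cylinder (37.50 mm²), the 18.5×4 cube at (8.5, 0.5) misses the remaining region (no effect); the 6×8.5 cube at (4, 4) misses the remaining region (no effect) — area = 37.50 mm². Overall, the cross-section is a single solid region. Net area = 37.50 mm².

37.50 mm²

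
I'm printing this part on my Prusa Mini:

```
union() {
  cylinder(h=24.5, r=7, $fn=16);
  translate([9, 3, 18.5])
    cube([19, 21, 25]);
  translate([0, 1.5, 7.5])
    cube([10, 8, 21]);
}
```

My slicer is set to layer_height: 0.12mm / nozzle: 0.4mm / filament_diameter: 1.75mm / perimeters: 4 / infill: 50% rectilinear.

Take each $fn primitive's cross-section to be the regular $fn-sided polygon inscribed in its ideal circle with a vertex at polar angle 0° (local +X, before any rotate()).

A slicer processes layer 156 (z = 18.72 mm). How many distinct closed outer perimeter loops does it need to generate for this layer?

At z = 18.72 mm: the r=7 cylinder gives a regular 16-gon of circumradius 7 (constant along its height); the cube at (9, 3) is present — its section is the full 19×21 rectangle; the 10×8 cube at (0, 1.5) contributes its full rectangle; Merging all regions: the regions partially overlap (shared area 33.73 mm²), so overlapping operands fuse into one piece — 1 connected region. The result has 1 disconnected region.

1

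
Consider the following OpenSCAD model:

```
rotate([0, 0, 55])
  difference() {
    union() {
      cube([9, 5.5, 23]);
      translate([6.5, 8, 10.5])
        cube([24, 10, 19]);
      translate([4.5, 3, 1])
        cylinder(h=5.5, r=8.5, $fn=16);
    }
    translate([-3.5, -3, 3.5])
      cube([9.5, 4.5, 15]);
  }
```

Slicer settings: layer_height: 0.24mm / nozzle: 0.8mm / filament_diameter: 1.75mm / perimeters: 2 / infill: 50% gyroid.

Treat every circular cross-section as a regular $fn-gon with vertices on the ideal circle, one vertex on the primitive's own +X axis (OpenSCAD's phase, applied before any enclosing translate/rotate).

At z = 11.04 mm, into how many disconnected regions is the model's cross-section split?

At z = 11.04 mm: the cube is present — its section is the full 9×5.5 rectangle; the cube at (6.5, 8) is present — its section is the full 24×10 rectangle; the cylinder at (4.5, 3) does not reach this height (z outside [1, 6.5]); Merging all regions: the 2 present regions are separate (no shared area or edge), so areas and boundary lengths simply add and each stays a separate island — 2 connected regions; the 9.5×4.5 cube at (-3.5, -3) contributes its full rectangle; Subtracting the remaining from the first: starting from that combined region, the 9.5×4.5 cube at (-3.5, -3) partially overlaps it — only the 9.00 mm² overlap (of its 42.75 mm²) is removed, clipping the outline — 2 connected regions; (whole slice rotated 55° about Z — lengths, areas and connectivity unchanged). The result has 2 disconnected regions.

2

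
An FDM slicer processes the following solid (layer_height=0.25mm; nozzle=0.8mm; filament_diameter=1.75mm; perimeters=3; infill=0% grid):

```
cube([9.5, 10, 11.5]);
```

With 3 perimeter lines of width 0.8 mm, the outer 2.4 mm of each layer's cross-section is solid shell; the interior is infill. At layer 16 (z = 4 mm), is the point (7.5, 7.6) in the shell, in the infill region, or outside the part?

shell

At z = 4 mm: the cube is present — its section is the full 9.5×10 rectangle. Overall, the cross-section is a single solid region. The nearest boundary edge runs (9.50, 0.00)→(9.50, 10.00); distance from the point to it = 2.00 mm. The point is inside the cross-section, 2.00 mm from the nearest boundary — within the 2.4 mm shell band (3 × 0.8).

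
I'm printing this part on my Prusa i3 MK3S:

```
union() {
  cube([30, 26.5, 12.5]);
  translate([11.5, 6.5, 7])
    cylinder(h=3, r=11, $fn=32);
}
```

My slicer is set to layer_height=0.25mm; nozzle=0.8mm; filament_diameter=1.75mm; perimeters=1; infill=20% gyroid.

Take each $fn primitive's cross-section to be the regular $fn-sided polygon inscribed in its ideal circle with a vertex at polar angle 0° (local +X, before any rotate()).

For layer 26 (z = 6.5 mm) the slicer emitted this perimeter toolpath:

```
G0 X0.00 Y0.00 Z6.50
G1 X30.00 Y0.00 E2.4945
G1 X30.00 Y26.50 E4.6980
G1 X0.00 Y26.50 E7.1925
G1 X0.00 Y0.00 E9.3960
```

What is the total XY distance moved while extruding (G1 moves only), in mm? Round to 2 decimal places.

113.00 mm

Sum the Euclidean lengths of each G1 segment: total = 113.00 mm.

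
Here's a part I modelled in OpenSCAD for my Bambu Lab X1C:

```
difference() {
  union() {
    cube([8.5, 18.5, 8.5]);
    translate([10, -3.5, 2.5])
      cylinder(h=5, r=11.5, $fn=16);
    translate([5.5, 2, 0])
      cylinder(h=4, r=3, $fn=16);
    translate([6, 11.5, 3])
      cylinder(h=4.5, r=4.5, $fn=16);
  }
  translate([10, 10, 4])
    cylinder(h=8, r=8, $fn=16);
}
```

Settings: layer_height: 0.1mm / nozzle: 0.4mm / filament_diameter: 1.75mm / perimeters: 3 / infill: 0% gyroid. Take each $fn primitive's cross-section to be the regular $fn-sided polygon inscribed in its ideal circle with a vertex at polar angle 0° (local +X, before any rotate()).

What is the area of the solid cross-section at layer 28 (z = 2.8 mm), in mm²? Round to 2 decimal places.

512.65 mm²

At z = 2.8 mm: the cube (footprint 8.5×18.5) is included at this height (area 157.25 mm²); the r=11.5 cylinder at (10, -3.5) contributes a regular 16-gon of circumradius 11.5 (area = (16/2)·11.500²·sin(360°/16) = 404.88 mm²); the r=3 cylinder at (5.5, 2) gives a regular 16-gon of circumradius 3 (constant along its height) (area = (16/2)·3.000²·sin(360°/16) = 27.55 mm²); the cylinder at (6, 11.5) is absent (z outside [3, 7.5]); Merging all regions: the regions partially overlap — summed areas 589.68 mm² minus the doubly-counted overlap 77.03 mm² gives 512.65 mm² — area = 512.65 mm²; the cylinder at (10, 10) does not reach this height (z outside [4, 12]); Subtracting the remaining from the first: none of the subtracted shapes is present at this height, so that combined region is unchanged — area = 512.65 mm². Overall, the cross-section is a single solid region. Net area = 512.65 mm².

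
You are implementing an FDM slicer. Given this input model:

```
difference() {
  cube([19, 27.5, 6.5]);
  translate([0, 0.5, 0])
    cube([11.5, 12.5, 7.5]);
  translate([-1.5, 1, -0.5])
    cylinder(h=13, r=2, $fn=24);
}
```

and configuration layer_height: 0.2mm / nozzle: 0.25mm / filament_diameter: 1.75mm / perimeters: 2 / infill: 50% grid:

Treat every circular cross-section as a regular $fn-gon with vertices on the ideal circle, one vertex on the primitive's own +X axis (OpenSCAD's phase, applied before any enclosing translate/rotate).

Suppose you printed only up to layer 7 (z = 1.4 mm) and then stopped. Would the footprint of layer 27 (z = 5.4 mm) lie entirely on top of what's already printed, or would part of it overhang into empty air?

entirely on top

Compare the two slices. At z = 1.4: the 19×27.5 cube contributes its full rectangle (area 522.50 mm²); the 11.5×12.5 cube at (0, 0.5) contributes its full rectangle (area 143.75 mm²); the r=2 cylinder at (-1.5, 1) contributes a regular 24-gon of circumradius 2 (area = (24/2)·2.000²·sin(360°/24) = 12.42 mm²); Subtracting the remaining from the first: starting from the 19×27.5 cube (522.50 mm²), the 11.5×12.5 cube at (0, 0.5) lies inside it touching the edge (removes its full 143.75 mm²); the r=2 cylinder at (-1.5, 1) partially overlaps it — only the 0.17 mm² overlap (of its 12.42 mm²) is removed, clipping the outline — area = 378.58 mm². At z = 5.4: the cube (footprint 19×27.5) is included at this height (area 522.50 mm²); the cube at (0, 0.5) is present — its section is the full 11.5×12.5 rectangle (area 143.75 mm²); the cylinder at (-1.5, 1): section is a regular 24-gon, circumradius r=2 (area = (24/2)·2.000²·sin(360°/24) = 12.42 mm²); After the difference (first − rest): starting from the 19×27.5 cube (522.50 mm²), the 11.5×12.5 cube at (0, 0.5) lies inside it touching the edge (removes its full 143.75 mm²); the r=2 cylinder at (-1.5, 1) partially overlaps it — only the 0.17 mm² overlap (of its 12.42 mm²) is removed, clipping the outline — area = 378.58 mm². Checking containment: the cross-section at z = 5.4 is a subset of the cross-section at z = 1.4.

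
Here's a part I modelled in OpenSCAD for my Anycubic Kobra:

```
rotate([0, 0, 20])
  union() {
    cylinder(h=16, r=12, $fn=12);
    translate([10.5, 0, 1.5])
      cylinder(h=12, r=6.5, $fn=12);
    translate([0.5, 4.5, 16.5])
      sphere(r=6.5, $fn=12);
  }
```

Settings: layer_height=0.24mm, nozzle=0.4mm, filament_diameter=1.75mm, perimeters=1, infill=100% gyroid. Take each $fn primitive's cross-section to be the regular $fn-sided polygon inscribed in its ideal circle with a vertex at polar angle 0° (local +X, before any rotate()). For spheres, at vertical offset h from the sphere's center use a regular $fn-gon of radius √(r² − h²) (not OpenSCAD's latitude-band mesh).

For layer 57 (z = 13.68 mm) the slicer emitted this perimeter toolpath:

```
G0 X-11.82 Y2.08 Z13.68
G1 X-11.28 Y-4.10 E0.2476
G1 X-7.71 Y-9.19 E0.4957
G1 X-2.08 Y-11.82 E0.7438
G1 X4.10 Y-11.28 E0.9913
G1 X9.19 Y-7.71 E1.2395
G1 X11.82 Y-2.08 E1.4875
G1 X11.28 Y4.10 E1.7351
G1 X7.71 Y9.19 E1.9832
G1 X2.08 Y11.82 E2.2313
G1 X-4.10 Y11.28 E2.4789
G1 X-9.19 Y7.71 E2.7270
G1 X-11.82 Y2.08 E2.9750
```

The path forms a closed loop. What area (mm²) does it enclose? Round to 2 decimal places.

Apply the shoelace formula to the sequence of (X, Y) vertices; enclosed area = 431.99 mm².

431.99 mm²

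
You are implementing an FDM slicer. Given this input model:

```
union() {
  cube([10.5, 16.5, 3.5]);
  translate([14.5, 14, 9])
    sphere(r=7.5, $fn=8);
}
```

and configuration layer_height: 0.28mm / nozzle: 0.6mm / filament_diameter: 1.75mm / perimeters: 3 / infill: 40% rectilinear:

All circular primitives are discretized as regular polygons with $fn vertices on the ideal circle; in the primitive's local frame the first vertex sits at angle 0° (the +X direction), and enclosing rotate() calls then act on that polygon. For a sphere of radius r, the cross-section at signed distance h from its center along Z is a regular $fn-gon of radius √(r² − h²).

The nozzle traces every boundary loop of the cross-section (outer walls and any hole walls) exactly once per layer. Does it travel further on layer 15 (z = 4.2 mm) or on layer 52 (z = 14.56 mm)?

Layer 15 (z = 4.2): the cube is not intersected at this z (z outside [0, 3.5]); the r=7.5 sphere at (14.5, 14) contributes a regular 8-gon of circumradius √(7.5²−4.8²) = 5.763 (perimeter = 2·8·5.763·sin(180°/8) = 35.29 mm); Taking the union: only the r=7.5 sphere at (14.5, 14) is present, so the union is just that shape — boundary = 35.29 mm. So its perimeter = 35.29 mm. Layer 52 (z = 14.56): the cube does not reach this height (z outside [0, 3.5]); the sphere at (14.5, 14): section is a regular 8-gon, circumradius = √(r²−h²) = √(7.5²−5.56²) = 5.034 (perimeter = 2·8·5.034·sin(180°/8) = 30.82 mm); Taking the union: only the r=7.5 sphere at (14.5, 14) is present, so the union is just that shape — boundary = 30.82 mm. So its perimeter = 30.82 mm. Layer 15 is larger (35.29 vs 30.82 mm).

layer 15 (z = 4.2 mm)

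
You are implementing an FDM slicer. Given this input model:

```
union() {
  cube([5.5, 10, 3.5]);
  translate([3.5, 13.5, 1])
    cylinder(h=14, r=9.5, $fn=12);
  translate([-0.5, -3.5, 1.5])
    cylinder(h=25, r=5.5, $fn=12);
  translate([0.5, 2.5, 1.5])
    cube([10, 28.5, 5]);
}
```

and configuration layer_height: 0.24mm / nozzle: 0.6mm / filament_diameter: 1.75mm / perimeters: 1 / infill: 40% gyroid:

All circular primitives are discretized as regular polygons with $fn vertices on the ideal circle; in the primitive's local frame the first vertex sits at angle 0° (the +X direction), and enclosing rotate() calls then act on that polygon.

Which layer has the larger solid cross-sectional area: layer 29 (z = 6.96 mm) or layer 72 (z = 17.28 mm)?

Layer 29 (z = 6.96): the cube is absent (z outside [0, 3.5]); the cylinder at (3.5, 13.5): section is a regular 12-gon, circumradius r=9.5 (area = (12/2)·9.500²·sin(360°/12) = 270.75 mm²); the cylinder at (-0.5, -3.5): section is a regular 12-gon, circumradius r=5.5 (area = (12/2)·5.500²·sin(360°/12) = 90.75 mm²); the cube at (0.5, 2.5) does not reach this height (z outside [1.5, 6.5]); Merging all regions: the 2 present regions are separate (no shared area or edge), so areas and boundary lengths simply add and each stays a separate island — area = 361.50 mm². So its area = 361.50 mm². Layer 72 (z = 17.28): the cube is absent (z outside [0, 3.5]); the cylinder at (3.5, 13.5) is not intersected at this z (z outside [1, 15]); the cylinder at (-0.5, -3.5): section is a regular 12-gon, circumradius r=5.5 (area = (12/2)·5.500²·sin(360°/12) = 90.75 mm²); the cube at (0.5, 2.5) is not intersected at this z (z outside [1.5, 6.5]); Taking the union: only the r=5.5 cylinder at (-0.5, -3.5) is present, so the union is just that shape — area = 90.75 mm². So its area = 90.75 mm². Layer 29 is larger (361.50 vs 90.75 mm²).

layer 29 (z = 6.96 mm)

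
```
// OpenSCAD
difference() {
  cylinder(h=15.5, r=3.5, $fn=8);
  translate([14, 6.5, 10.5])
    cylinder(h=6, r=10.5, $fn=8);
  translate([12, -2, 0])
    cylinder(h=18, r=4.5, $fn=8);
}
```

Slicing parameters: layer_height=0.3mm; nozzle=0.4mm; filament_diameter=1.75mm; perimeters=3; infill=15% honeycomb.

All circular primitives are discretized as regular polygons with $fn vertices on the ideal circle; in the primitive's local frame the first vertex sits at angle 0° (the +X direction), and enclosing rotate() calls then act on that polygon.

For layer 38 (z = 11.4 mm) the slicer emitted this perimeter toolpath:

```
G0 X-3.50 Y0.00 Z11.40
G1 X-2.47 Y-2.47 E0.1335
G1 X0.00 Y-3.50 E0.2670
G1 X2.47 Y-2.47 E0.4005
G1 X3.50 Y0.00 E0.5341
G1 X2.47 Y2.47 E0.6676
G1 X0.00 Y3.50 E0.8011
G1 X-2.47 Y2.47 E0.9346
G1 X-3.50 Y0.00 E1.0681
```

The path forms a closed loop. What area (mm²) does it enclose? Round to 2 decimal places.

Apply the shoelace formula to the sequence of (X, Y) vertices; enclosed area = 34.58 mm².

34.58 mm²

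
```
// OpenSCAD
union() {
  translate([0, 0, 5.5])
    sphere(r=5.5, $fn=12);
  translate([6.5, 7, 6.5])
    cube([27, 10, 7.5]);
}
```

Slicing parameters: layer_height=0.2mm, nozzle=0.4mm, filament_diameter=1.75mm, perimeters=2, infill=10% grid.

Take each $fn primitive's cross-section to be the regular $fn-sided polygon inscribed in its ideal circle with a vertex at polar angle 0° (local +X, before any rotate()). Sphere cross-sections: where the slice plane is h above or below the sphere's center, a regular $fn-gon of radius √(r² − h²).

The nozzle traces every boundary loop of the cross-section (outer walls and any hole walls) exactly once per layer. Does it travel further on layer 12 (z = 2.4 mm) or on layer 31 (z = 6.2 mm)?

Layer 12 (z = 2.4): the r=5.5 sphere contributes a regular 12-gon of circumradius √(5.5²−3.1²) = 4.543 (perimeter = 2·12·4.543·sin(180°/12) = 28.22 mm); the cube at (6.5, 7) is absent (z outside [6.5, 14]); Combining (union): only the r=5.5 sphere is present, so the union is just that shape — boundary = 28.22 mm. So its perimeter = 28.22 mm. Layer 31 (z = 6.2): the sphere: section is a regular 12-gon, circumradius = √(r²−h²) = √(5.5²−0.7²) = 5.455 (perimeter = 2·12·5.455·sin(180°/12) = 33.89 mm); the cube at (6.5, 7) does not reach this height (z outside [6.5, 14]); Merging all regions: only the r=5.5 sphere is present, so the union is just that shape — boundary = 33.89 mm. So its perimeter = 33.89 mm. Layer 31 is larger (33.89 vs 28.22 mm).

layer 31 (z = 6.2 mm)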